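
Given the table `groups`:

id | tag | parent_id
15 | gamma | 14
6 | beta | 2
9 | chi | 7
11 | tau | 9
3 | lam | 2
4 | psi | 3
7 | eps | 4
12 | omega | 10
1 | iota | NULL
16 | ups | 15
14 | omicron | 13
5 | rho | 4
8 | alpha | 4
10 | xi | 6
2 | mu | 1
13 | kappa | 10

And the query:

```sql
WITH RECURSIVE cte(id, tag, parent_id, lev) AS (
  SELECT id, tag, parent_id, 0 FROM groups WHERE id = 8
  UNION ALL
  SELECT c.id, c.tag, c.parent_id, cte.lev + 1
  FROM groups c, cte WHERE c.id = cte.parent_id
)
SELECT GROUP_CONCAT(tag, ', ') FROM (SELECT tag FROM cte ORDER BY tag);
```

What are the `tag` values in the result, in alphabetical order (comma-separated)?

alpha, iota, lam, mu, psi

Base: id=8 (alpha), parent_id=4, lev 0.
Iteration 1: join on id=4 -> psi (id 4, parent_id=3, lev 1).
Iteration 2: join on id=3 -> lam (id 3, parent_id=2, lev 2).
Iteration 3: join on id=2 -> mu (id 2, parent_id=1, lev 3).
Iteration 4: join on id=1 -> iota (id 1, parent_id=NULL, lev 4).
Iteration 5: parent_id is NULL; no match; recursion stops.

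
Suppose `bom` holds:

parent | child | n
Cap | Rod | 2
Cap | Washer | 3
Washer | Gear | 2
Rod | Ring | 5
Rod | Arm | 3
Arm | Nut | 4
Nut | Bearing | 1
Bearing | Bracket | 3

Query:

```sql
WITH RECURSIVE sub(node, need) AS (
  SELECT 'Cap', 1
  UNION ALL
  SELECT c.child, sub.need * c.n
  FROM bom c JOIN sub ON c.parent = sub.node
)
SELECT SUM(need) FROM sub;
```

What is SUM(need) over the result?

148

Base: (Cap, need=1).
Iteration 1: components of {Cap} -> Rod = 1*2 = 2, Washer = 1*3 = 3.
Iteration 2: components of {Rod,Washer} -> Arm = 2*3 = 6, Gear = 3*2 = 6, Ring = 2*5 = 10.
Iteration 3: components of {Arm,Gear,Ring} -> Nut = 6*4 = 24.
Iteration 4: components of {Nut} -> Bearing = 24*1 = 24.
Iteration 5: components of {Bearing} -> Bracket = 24*3 = 72.
Iteration 6: no further components; recursion stops.
SUM(need) = 1 + 2 + 3 + 10 + 6 + 6 + 24 + 24 + 72 = 148.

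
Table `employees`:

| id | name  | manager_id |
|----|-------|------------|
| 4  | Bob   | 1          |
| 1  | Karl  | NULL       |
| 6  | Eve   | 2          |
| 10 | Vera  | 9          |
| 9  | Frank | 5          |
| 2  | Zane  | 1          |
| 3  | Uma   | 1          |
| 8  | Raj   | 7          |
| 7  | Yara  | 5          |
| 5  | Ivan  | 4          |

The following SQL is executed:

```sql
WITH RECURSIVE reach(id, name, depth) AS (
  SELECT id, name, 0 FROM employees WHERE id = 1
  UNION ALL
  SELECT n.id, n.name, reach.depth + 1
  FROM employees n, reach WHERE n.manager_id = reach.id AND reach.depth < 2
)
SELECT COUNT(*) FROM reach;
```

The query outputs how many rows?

Base: id=1 (Karl) at depth 0.
Iteration 1: rows with manager_id in {1} -> Zane (id 2, depth 1), Uma (id 3, depth 1), Bob (id 4, depth 1).
Iteration 2: rows with manager_id in {2,3,4} -> Ivan (id 5, depth 2), Eve (id 6, depth 2).
Iteration 3: depth < 2 fails for all current rows; recursion stops.
Total rows emitted: 6.

6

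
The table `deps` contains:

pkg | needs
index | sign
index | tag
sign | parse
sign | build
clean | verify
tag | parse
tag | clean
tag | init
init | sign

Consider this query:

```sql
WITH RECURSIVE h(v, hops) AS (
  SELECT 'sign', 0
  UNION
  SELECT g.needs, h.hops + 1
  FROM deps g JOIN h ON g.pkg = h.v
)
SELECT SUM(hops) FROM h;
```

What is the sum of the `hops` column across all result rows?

Base: (sign, hops=0).
Iteration 1: edges from {sign} -> (build, hops=1), (parse, hops=1).
Iteration 2: no outgoing edges from {build,parse}; recursion stops.
SUM(hops) = 0 + 1 + 1 = 2.

2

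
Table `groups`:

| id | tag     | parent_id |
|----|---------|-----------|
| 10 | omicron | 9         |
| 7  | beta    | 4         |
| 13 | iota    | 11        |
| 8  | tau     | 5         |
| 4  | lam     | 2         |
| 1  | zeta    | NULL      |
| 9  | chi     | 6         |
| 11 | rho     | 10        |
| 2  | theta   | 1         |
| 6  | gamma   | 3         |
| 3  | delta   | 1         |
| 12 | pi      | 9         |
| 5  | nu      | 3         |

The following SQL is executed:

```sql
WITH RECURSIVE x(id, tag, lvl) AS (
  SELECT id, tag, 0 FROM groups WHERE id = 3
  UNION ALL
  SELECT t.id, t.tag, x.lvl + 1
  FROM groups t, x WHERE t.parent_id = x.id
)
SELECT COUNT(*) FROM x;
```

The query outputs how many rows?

Base: id=3 (delta) at lvl 0.
Iteration 1: rows with parent_id in {3} -> nu (id 5, lvl 1), gamma (id 6, lvl 1).
Iteration 2: rows with parent_id in {5,6} -> tau (id 8, lvl 2), chi (id 9, lvl 2).
Iteration 3: rows with parent_id in {8,9} -> omicron (id 10, lvl 3), pi (id 12, lvl 3).
Iteration 4: rows with parent_id in {10,12} -> rho (id 11, lvl 4).
Iteration 5: rows with parent_id in {11} -> iota (id 13, lvl 5).
Iteration 6: no rows with parent_id in {13}; recursion stops.
Total rows emitted: 9.

9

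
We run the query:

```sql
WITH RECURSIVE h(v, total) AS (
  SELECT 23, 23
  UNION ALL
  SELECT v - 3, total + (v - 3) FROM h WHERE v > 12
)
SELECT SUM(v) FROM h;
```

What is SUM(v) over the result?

85

Base: v=23, total=23.
Iteration 1: 23 > 12 holds -> v = 23 - 3 = 20, total = 23 + 20 = 43.
Iteration 2: 20 > 12 holds -> v = 20 - 3 = 17, total = 43 + 17 = 60.
Iteration 3: 17 > 12 holds -> v = 17 - 3 = 14, total = 60 + 14 = 74.
Iteration 4: 14 > 12 holds -> v = 14 - 3 = 11, total = 74 + 11 = 85.
Iteration 5: 11 > 12 fails; recursion stops.
SUM(v) = 23 + 20 + 17 + 14 + 11 = 85.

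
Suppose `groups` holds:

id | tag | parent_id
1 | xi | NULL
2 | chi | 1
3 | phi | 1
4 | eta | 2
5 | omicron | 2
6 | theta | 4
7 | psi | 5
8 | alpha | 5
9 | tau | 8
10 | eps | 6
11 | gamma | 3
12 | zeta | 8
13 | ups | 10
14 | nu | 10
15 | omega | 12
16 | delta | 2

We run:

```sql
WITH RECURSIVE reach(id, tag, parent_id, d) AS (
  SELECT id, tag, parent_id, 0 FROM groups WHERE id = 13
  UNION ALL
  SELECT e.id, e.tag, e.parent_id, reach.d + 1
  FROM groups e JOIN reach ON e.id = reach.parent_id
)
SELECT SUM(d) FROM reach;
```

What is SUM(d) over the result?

Base: id=13 (ups), parent_id=10, d 0.
Iteration 1: join on id=10 -> eps (id 10, parent_id=6, d 1).
Iteration 2: join on id=6 -> theta (id 6, parent_id=4, d 2).
Iteration 3: join on id=4 -> eta (id 4, parent_id=2, d 3).
Iteration 4: join on id=2 -> chi (id 2, parent_id=1, d 4).
Iteration 5: join on id=1 -> xi (id 1, parent_id=NULL, d 5).
Iteration 6: parent_id is NULL; no match; recursion stops.
SUM(d) = 0 + 1 + 2 + 3 + 4 + 5 = 15.

15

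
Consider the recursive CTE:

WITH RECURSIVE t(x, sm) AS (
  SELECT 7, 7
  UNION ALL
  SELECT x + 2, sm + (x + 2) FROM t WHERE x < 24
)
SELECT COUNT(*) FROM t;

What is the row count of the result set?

10

Base: x=7, sm=7.
Iteration 1: 7 < 24 holds -> x = 7 + 2 = 9, sm = 7 + 9 = 16.
Iteration 2: 9 < 24 holds -> x = 9 + 2 = 11, sm = 16 + 11 = 27.
Iteration 3: 11 < 24 holds -> x = 11 + 2 = 13, sm = 27 + 13 = 40.
Iteration 4: 13 < 24 holds -> x = 13 + 2 = 15, sm = 40 + 15 = 55.
Iteration 5: 15 < 24 holds -> x = 15 + 2 = 17, sm = 55 + 17 = 72.
Iteration 6: 17 < 24 holds -> x = 17 + 2 = 19, sm = 72 + 19 = 91.
Iteration 7: 19 < 24 holds -> x = 19 + 2 = 21, sm = 91 + 21 = 112.
Iteration 8: 21 < 24 holds -> x = 21 + 2 = 23, sm = 112 + 23 = 135.
Iteration 9: 23 < 24 holds -> x = 23 + 2 = 25, sm = 135 + 25 = 160.
Iteration 10: 25 < 24 fails; recursion stops.
Total rows emitted: 10.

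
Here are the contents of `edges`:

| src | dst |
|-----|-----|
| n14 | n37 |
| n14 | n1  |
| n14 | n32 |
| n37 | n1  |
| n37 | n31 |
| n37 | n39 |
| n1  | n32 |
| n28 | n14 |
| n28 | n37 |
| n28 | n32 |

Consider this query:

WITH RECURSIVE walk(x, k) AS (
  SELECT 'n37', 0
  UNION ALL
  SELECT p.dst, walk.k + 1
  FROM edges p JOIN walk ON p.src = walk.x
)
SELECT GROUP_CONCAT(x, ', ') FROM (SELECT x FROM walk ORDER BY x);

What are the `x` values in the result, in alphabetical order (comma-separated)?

n1, n31, n32, n37, n39

Base: (n37, k=0).
Iteration 1: edges from {n37} -> (n1, k=1), (n31, k=1), (n39, k=1).
Iteration 2: edges from {n1,n31,n39} -> (n32, k=2).
Iteration 3: no outgoing edges from {n32}; recursion stops.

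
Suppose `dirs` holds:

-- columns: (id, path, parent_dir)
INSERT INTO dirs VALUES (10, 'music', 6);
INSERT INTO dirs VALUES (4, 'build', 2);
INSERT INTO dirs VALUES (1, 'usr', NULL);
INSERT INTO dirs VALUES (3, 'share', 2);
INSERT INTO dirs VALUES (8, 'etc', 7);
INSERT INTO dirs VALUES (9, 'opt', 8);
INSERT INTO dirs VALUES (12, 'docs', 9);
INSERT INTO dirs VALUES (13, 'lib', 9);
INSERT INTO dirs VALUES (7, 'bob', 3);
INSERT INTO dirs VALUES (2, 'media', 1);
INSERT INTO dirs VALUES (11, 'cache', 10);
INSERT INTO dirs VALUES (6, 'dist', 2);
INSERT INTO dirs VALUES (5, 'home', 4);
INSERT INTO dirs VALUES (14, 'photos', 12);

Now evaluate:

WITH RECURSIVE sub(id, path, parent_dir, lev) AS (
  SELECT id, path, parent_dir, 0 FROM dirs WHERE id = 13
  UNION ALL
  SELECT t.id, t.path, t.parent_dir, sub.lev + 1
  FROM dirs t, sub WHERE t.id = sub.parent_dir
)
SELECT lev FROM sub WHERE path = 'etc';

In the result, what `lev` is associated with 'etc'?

2

Base: id=13 (lib), parent_dir=9, lev 0.
Iteration 1: join on id=9 -> opt (id 9, parent_dir=8, lev 1).
Iteration 2: join on id=8 -> etc (id 8, parent_dir=7, lev 2).
Iteration 3: join on id=7 -> bob (id 7, parent_dir=3, lev 3).
Iteration 4: join on id=3 -> share (id 3, parent_dir=2, lev 4).
Iteration 5: join on id=2 -> media (id 2, parent_dir=1, lev 5).
Iteration 6: join on id=1 -> usr (id 1, parent_dir=NULL, lev 6).
Iteration 7: parent_dir is NULL; no match; recursion stops.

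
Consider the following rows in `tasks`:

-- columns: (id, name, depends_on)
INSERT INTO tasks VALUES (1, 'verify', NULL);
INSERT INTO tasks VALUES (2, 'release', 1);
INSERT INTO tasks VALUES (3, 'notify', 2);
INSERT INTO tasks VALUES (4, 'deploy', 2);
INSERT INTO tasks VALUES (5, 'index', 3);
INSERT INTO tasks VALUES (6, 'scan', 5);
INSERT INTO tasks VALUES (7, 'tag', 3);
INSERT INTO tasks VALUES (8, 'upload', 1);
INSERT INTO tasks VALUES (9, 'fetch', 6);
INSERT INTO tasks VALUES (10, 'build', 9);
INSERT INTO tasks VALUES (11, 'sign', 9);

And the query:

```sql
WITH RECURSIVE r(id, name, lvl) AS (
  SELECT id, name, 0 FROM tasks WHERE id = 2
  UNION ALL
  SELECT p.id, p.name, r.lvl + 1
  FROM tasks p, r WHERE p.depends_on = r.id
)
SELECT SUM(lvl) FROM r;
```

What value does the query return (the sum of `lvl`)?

Base: id=2 (release) at lvl 0.
Iteration 1: rows with depends_on in {2} -> notify (id 3, lvl 1), deploy (id 4, lvl 1).
Iteration 2: rows with depends_on in {3,4} -> index (id 5, lvl 2), tag (id 7, lvl 2).
Iteration 3: rows with depends_on in {5,7} -> scan (id 6, lvl 3).
Iteration 4: rows with depends_on in {6} -> fetch (id 9, lvl 4).
Iteration 5: rows with depends_on in {9} -> build (id 10, lvl 5), sign (id 11, lvl 5).
Iteration 6: no rows with depends_on in {10,11}; recursion stops.
SUM(lvl) = 0 + 1 + 1 + 2 + 2 + 3 + 4 + 5 + 5 = 23.

23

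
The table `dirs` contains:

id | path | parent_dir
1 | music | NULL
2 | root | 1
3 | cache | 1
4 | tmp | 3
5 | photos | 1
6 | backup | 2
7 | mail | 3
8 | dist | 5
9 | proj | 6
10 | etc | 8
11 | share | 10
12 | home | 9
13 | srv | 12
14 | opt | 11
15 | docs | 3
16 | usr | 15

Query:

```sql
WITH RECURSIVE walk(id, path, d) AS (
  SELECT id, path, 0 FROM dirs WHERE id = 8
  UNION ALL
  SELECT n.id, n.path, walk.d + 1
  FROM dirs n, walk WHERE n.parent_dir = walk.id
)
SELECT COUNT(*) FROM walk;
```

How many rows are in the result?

Base: id=8 (dist) at d 0.
Iteration 1: rows with parent_dir in {8} -> etc (id 10, d 1).
Iteration 2: rows with parent_dir in {10} -> share (id 11, d 2).
Iteration 3: rows with parent_dir in {11} -> opt (id 14, d 3).
Iteration 4: no rows with parent_dir in {14}; recursion stops.
Total rows emitted: 4.

4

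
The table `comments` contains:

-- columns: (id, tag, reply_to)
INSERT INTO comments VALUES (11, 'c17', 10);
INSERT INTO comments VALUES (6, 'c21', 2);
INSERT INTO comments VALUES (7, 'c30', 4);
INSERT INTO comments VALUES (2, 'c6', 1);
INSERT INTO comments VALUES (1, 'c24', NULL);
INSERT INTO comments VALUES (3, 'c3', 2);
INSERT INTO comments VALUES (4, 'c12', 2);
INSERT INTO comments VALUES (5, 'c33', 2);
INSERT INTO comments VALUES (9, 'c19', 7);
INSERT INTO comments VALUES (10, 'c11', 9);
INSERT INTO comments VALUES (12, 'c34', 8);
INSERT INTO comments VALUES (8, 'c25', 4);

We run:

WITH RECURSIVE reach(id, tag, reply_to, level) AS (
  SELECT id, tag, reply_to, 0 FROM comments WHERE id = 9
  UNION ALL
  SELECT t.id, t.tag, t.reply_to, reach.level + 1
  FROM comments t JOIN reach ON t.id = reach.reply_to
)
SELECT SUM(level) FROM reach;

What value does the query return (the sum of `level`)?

Base: id=9 (c19), reply_to=7, level 0.
Iteration 1: join on id=7 -> c30 (id 7, reply_to=4, level 1).
Iteration 2: join on id=4 -> c12 (id 4, reply_to=2, level 2).
Iteration 3: join on id=2 -> c6 (id 2, reply_to=1, level 3).
Iteration 4: join on id=1 -> c24 (id 1, reply_to=NULL, level 4).
Iteration 5: reply_to is NULL; no match; recursion stops.
SUM(level) = 0 + 1 + 2 + 3 + 4 = 10.

10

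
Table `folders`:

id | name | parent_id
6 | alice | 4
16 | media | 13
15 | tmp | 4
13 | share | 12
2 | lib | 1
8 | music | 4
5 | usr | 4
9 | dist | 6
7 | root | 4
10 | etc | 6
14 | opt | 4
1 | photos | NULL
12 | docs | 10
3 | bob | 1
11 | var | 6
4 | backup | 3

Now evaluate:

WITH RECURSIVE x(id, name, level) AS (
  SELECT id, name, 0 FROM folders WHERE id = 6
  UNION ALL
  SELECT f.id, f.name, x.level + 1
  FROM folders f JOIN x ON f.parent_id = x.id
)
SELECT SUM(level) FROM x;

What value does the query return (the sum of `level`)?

Base: id=6 (alice) at level 0.
Iteration 1: rows with parent_id in {6} -> dist (id 9, level 1), etc (id 10, level 1), var (id 11, level 1).
Iteration 2: rows with parent_id in {9,10,11} -> docs (id 12, level 2).
Iteration 3: rows with parent_id in {12} -> share (id 13, level 3).
Iteration 4: rows with parent_id in {13} -> media (id 16, level 4).
Iteration 5: no rows with parent_id in {16}; recursion stops.
SUM(level) = 0 + 1 + 1 + 1 + 2 + 3 + 4 = 12.

12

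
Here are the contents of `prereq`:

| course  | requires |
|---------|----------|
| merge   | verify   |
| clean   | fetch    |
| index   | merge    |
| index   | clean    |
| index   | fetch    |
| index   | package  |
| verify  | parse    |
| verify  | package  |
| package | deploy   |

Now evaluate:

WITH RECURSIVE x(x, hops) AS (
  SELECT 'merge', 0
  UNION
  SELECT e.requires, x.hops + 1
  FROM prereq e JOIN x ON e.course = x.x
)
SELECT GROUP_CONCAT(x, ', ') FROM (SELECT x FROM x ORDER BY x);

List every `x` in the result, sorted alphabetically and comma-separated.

Base: (merge, hops=0).
Iteration 1: edges from {merge} -> (verify, hops=1).
Iteration 2: edges from {verify} -> (package, hops=2), (parse, hops=2).
Iteration 3: edges from {package,parse} -> (deploy, hops=3).
Iteration 4: no outgoing edges from {deploy}; recursion stops.

deploy, merge, package, parse, verify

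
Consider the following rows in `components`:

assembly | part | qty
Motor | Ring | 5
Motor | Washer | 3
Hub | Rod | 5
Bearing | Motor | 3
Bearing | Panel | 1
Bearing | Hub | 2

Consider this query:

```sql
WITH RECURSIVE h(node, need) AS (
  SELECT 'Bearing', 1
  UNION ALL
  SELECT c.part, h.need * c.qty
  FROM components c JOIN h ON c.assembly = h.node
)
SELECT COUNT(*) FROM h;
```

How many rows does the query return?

Base: (Bearing, need=1).
Iteration 1: components of {Bearing} -> Hub = 1*2 = 2, Motor = 1*3 = 3, Panel = 1*1 = 1.
Iteration 2: components of {Hub,Motor,Panel} -> Ring = 3*5 = 15, Rod = 2*5 = 10, Washer = 3*3 = 9.
Iteration 3: no further components; recursion stops.
Total rows emitted: 7.

7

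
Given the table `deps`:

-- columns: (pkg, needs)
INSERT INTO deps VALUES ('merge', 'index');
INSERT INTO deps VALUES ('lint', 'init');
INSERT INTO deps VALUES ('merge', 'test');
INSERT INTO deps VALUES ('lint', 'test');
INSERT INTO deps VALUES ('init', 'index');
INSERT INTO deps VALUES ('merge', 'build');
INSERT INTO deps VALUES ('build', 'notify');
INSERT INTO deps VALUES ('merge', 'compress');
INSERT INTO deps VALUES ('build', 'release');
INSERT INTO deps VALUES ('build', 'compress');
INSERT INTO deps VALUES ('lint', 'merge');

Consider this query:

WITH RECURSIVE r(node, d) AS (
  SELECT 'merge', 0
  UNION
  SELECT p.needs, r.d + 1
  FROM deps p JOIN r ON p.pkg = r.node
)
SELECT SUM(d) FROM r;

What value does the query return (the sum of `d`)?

Base: (merge, d=0).
Iteration 1: edges from {merge} -> (build, d=1), (compress, d=1), (index, d=1), (test, d=1).
Iteration 2: edges from {build,compress,index,test} -> (compress, d=2), (notify, d=2), (release, d=2).
Iteration 3: no outgoing edges from {compress,notify,release}; recursion stops.
SUM(d) = 0 + 1 + 1 + 1 + 1 + 2 + 2 + 2 = 10.

10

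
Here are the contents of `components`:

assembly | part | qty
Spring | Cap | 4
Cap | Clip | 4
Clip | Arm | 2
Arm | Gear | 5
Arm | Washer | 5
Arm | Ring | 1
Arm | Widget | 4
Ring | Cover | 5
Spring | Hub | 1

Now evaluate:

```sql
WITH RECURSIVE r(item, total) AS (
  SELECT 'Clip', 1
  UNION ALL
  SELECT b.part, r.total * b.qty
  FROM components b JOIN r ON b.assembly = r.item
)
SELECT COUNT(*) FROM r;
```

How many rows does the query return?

Base: (Clip, total=1).
Iteration 1: components of {Clip} -> Arm = 1*2 = 2.
Iteration 2: components of {Arm} -> Gear = 2*5 = 10, Ring = 2*1 = 2, Washer = 2*5 = 10, Widget = 2*4 = 8.
Iteration 3: components of {Gear,Ring,Washer,Widget} -> Cover = 2*5 = 10.
Iteration 4: no further components; recursion stops.
Total rows emitted: 7.

7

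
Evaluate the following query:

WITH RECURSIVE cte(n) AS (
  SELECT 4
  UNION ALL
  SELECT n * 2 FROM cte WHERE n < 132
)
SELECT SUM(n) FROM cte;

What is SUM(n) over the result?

Base: n=4.
Iteration 1: 4 < 132 holds -> n = 4 * 2 = 8.
Iteration 2: 8 < 132 holds -> n = 8 * 2 = 16.
Iteration 3: 16 < 132 holds -> n = 16 * 2 = 32.
Iteration 4: 32 < 132 holds -> n = 32 * 2 = 64.
Iteration 5: 64 < 132 holds -> n = 64 * 2 = 128.
Iteration 6: 128 < 132 holds -> n = 128 * 2 = 256.
Iteration 7: 256 < 132 fails; recursion stops.
SUM(n) = 4 + 8 + 16 + 32 + 64 + 128 + 256 = 508.

508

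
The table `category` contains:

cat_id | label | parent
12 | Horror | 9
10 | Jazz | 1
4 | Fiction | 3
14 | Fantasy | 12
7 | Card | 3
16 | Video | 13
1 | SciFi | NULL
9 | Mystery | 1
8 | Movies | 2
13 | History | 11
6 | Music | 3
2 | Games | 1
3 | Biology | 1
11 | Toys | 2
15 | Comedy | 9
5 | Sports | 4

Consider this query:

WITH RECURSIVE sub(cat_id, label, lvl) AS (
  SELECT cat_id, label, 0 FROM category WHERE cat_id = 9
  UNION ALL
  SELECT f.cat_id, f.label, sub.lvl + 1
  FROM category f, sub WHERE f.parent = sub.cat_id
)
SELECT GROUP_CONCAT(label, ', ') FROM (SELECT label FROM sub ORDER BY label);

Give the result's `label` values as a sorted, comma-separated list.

Base: cat_id=9 (Mystery) at lvl 0.
Iteration 1: rows with parent in {9} -> Horror (id 12, lvl 1), Comedy (id 15, lvl 1).
Iteration 2: rows with parent in {12,15} -> Fantasy (id 14, lvl 2).
Iteration 3: no rows with parent in {14}; recursion stops.

Comedy, Fantasy, Horror, Mystery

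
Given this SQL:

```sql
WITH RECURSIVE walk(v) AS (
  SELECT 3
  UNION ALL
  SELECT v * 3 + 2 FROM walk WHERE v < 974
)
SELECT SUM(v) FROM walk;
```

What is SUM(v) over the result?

4365

Base: v=3.
Iteration 1: 3 < 974 holds -> v = 3 * 3 + 2 = 11.
Iteration 2: 11 < 974 holds -> v = 11 * 3 + 2 = 35.
Iteration 3: 35 < 974 holds -> v = 35 * 3 + 2 = 107.
Iteration 4: 107 < 974 holds -> v = 107 * 3 + 2 = 323.
Iteration 5: 323 < 974 holds -> v = 323 * 3 + 2 = 971.
Iteration 6: 971 < 974 holds -> v = 971 * 3 + 2 = 2915.
Iteration 7: 2915 < 974 fails; recursion stops.
SUM(v) = 3 + 11 + 35 + 107 + 323 + 971 + 2915 = 4365.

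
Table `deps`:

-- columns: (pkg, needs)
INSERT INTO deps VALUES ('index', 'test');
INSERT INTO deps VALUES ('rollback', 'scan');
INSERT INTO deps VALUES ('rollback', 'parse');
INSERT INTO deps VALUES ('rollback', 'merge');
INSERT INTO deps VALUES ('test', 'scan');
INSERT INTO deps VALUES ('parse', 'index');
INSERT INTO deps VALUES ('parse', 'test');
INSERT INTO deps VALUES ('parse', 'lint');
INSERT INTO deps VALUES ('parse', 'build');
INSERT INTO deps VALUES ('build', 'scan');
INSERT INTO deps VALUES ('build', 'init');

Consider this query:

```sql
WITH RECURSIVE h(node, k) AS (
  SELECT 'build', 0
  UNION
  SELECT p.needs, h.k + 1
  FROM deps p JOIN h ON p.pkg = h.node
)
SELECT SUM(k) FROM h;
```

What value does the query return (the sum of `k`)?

Base: (build, k=0).
Iteration 1: edges from {build} -> (init, k=1), (scan, k=1).
Iteration 2: no outgoing edges from {init,scan}; recursion stops.
SUM(k) = 0 + 1 + 1 = 2.

2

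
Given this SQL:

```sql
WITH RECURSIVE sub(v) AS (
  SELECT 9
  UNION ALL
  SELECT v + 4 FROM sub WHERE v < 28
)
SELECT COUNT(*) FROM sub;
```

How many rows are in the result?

Base: v=9.
Iteration 1: 9 < 28 holds -> v = 9 + 4 = 13.
Iteration 2: 13 < 28 holds -> v = 13 + 4 = 17.
Iteration 3: 17 < 28 holds -> v = 17 + 4 = 21.
Iteration 4: 21 < 28 holds -> v = 21 + 4 = 25.
Iteration 5: 25 < 28 holds -> v = 25 + 4 = 29.
Iteration 6: 29 < 28 fails; recursion stops.
Total rows emitted: 6.

6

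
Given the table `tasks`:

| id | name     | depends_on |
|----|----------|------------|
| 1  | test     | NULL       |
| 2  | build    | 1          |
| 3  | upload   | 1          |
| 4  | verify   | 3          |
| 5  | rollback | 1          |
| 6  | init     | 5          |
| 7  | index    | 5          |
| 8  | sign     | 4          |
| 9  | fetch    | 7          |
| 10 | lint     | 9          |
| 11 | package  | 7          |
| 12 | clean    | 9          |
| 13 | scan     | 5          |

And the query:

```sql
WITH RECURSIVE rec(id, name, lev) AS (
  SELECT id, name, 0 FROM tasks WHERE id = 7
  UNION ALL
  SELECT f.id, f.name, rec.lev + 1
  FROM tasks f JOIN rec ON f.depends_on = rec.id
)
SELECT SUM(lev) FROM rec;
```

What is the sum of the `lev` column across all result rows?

6

Base: id=7 (index) at lev 0.
Iteration 1: rows with depends_on in {7} -> fetch (id 9, lev 1), package (id 11, lev 1).
Iteration 2: rows with depends_on in {9,11} -> lint (id 10, lev 2), clean (id 12, lev 2).
Iteration 3: no rows with depends_on in {10,12}; recursion stops.
SUM(lev) = 0 + 1 + 1 + 2 + 2 = 6.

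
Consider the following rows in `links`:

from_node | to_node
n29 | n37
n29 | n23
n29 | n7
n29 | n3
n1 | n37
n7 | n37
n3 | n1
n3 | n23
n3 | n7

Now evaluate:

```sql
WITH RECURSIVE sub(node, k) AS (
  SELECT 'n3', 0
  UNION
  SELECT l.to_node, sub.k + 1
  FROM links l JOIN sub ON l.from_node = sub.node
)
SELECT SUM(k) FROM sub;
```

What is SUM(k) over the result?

Base: (n3, k=0).
Iteration 1: edges from {n3} -> (n1, k=1), (n23, k=1), (n7, k=1).
Iteration 2: edges from {n1,n23,n7} -> (n37, k=2). [UNION drops 1 duplicate row(s)]
Iteration 3: no outgoing edges from {n37}; recursion stops.
SUM(k) = 0 + 1 + 1 + 1 + 2 = 5.

5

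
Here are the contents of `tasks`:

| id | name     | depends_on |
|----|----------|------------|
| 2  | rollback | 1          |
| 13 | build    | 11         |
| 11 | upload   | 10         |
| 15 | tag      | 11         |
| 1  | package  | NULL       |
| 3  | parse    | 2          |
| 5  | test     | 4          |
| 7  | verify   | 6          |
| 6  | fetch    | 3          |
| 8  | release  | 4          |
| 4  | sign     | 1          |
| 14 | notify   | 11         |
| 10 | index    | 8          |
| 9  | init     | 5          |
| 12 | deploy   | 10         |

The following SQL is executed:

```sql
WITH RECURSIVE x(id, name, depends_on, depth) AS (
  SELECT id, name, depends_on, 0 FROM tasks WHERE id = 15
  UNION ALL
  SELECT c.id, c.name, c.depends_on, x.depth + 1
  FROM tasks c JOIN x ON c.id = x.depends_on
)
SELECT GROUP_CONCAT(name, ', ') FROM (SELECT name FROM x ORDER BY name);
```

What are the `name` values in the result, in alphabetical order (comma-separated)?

index, package, release, sign, tag, upload

Base: id=15 (tag), depends_on=11, depth 0.
Iteration 1: join on id=11 -> upload (id 11, depends_on=10, depth 1).
Iteration 2: join on id=10 -> index (id 10, depends_on=8, depth 2).
Iteration 3: join on id=8 -> release (id 8, depends_on=4, depth 3).
Iteration 4: join on id=4 -> sign (id 4, depends_on=1, depth 4).
Iteration 5: join on id=1 -> package (id 1, depends_on=NULL, depth 5).
Iteration 6: depends_on is NULL; no match; recursion stops.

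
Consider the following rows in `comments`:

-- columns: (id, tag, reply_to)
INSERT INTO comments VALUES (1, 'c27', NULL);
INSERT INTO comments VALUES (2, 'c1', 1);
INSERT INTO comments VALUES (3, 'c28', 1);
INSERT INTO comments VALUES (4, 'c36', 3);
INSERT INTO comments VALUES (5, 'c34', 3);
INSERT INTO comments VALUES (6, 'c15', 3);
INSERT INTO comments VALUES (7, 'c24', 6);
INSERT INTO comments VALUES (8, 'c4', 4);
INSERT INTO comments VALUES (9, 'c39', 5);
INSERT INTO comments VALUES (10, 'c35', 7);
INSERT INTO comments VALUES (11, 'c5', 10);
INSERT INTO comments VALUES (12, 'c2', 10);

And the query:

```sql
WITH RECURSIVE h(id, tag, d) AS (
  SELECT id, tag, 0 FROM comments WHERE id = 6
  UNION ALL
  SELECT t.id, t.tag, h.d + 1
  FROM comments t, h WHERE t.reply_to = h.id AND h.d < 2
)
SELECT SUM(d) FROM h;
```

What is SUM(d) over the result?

Base: id=6 (c15) at d 0.
Iteration 1: rows with reply_to in {6} -> c24 (id 7, d 1).
Iteration 2: rows with reply_to in {7} -> c35 (id 10, d 2).
Iteration 3: d < 2 fails for all current rows; recursion stops.
SUM(d) = 0 + 1 + 2 = 3.

3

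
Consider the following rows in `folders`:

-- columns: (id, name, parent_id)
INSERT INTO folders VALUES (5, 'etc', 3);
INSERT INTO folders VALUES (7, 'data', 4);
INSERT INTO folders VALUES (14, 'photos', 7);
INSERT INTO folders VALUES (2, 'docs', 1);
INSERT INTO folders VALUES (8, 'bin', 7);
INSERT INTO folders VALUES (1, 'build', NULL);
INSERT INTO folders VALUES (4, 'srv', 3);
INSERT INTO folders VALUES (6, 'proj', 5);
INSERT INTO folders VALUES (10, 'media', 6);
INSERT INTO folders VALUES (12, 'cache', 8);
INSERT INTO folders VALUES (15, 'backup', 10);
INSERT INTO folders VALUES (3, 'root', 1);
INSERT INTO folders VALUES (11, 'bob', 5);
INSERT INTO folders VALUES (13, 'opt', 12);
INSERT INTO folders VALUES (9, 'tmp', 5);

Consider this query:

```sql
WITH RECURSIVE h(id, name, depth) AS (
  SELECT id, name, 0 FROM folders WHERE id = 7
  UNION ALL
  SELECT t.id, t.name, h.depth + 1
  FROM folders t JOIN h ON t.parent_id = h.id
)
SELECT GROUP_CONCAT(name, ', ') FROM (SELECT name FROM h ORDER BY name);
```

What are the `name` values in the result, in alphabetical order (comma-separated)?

bin, cache, data, opt, photos

Base: id=7 (data) at depth 0.
Iteration 1: rows with parent_id in {7} -> bin (id 8, depth 1), photos (id 14, depth 1).
Iteration 2: rows with parent_id in {8,14} -> cache (id 12, depth 2).
Iteration 3: rows with parent_id in {12} -> opt (id 13, depth 3).
Iteration 4: no rows with parent_id in {13}; recursion stops.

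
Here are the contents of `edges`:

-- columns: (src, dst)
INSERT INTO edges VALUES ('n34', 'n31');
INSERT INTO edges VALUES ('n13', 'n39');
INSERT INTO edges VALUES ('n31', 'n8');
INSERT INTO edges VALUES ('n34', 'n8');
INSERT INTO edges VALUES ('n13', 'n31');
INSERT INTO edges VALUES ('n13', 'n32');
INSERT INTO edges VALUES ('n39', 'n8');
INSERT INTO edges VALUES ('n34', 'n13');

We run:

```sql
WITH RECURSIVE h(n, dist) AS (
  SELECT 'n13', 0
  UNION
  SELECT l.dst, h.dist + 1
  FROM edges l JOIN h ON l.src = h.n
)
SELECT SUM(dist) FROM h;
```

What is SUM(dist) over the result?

5

Base: (n13, dist=0).
Iteration 1: edges from {n13} -> (n31, dist=1), (n32, dist=1), (n39, dist=1).
Iteration 2: edges from {n31,n32,n39} -> (n8, dist=2). [UNION drops 1 duplicate row(s)]
Iteration 3: no outgoing edges from {n8}; recursion stops.
SUM(dist) = 0 + 1 + 1 + 1 + 2 = 5.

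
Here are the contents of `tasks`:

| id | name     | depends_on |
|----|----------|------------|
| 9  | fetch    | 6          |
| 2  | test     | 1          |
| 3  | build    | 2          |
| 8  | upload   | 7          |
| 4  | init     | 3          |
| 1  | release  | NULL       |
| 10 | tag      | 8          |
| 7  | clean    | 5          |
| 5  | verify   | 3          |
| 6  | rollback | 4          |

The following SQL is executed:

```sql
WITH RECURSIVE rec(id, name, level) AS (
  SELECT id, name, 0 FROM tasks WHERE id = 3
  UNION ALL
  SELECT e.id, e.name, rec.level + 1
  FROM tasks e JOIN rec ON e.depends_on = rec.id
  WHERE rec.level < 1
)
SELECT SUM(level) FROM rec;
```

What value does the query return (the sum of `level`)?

2

Base: id=3 (build) at level 0.
Iteration 1: rows with depends_on in {3} -> init (id 4, level 1), verify (id 5, level 1).
Iteration 2: level < 1 fails for all current rows; recursion stops.
SUM(level) = 0 + 1 + 1 = 2.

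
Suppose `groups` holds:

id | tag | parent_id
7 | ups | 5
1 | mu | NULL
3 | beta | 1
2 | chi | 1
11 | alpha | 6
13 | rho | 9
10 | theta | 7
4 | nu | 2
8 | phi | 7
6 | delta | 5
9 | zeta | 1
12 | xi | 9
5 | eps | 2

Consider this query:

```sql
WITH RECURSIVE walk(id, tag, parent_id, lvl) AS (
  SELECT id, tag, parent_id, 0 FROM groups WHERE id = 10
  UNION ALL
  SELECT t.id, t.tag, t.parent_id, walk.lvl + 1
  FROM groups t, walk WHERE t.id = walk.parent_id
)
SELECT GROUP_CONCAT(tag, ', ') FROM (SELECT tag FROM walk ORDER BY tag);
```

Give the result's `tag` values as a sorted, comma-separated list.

Base: id=10 (theta), parent_id=7, lvl 0.
Iteration 1: join on id=7 -> ups (id 7, parent_id=5, lvl 1).
Iteration 2: join on id=5 -> eps (id 5, parent_id=2, lvl 2).
Iteration 3: join on id=2 -> chi (id 2, parent_id=1, lvl 3).
Iteration 4: join on id=1 -> mu (id 1, parent_id=NULL, lvl 4).
Iteration 5: parent_id is NULL; no match; recursion stops.

chi, eps, mu, theta, ups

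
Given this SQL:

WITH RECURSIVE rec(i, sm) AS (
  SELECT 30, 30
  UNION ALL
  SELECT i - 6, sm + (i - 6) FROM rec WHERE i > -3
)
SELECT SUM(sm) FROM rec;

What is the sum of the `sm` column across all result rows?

504

Base: i=30, sm=30.
Iteration 1: 30 > -3 holds -> i = 30 - 6 = 24, sm = 30 + 24 = 54.
Iteration 2: 24 > -3 holds -> i = 24 - 6 = 18, sm = 54 + 18 = 72.
Iteration 3: 18 > -3 holds -> i = 18 - 6 = 12, sm = 72 + 12 = 84.
Iteration 4: 12 > -3 holds -> i = 12 - 6 = 6, sm = 84 + 6 = 90.
Iteration 5: 6 > -3 holds -> i = 6 - 6 = 0, sm = 90 + 0 = 90.
Iteration 6: 0 > -3 holds -> i = 0 - 6 = -6, sm = 90 + -6 = 84.
Iteration 7: -6 > -3 fails; recursion stops.
SUM(sm) = 30 + 54 + 72 + 84 + 90 + 90 + 84 = 504.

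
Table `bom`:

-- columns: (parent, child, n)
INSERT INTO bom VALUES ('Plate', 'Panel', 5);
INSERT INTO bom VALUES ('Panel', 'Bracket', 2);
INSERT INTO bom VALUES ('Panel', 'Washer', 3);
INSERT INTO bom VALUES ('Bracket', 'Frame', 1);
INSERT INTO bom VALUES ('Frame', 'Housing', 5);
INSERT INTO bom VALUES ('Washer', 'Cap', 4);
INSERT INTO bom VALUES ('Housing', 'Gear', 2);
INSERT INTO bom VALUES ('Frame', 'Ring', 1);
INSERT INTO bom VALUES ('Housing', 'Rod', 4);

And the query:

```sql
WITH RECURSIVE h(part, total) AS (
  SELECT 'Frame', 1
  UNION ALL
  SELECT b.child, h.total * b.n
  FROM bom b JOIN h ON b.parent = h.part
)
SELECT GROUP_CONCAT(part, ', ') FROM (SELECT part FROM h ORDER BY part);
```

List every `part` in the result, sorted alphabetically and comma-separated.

Frame, Gear, Housing, Ring, Rod

Base: (Frame, total=1).
Iteration 1: components of {Frame} -> Housing = 1*5 = 5, Ring = 1*1 = 1.
Iteration 2: components of {Housing,Ring} -> Gear = 5*2 = 10, Rod = 5*4 = 20.
Iteration 3: no further components; recursion stops.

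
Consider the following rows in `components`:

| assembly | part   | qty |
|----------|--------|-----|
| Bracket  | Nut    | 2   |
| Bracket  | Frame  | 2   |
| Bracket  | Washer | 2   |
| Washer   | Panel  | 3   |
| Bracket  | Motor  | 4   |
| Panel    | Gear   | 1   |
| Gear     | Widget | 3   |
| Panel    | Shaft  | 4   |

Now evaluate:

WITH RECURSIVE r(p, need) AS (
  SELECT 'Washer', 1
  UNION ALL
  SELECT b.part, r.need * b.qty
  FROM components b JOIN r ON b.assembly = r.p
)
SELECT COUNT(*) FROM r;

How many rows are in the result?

Base: (Washer, need=1).
Iteration 1: components of {Washer} -> Panel = 1*3 = 3.
Iteration 2: components of {Panel} -> Gear = 3*1 = 3, Shaft = 3*4 = 12.
Iteration 3: components of {Gear,Shaft} -> Widget = 3*3 = 9.
Iteration 4: no further components; recursion stops.
Total rows emitted: 5.

5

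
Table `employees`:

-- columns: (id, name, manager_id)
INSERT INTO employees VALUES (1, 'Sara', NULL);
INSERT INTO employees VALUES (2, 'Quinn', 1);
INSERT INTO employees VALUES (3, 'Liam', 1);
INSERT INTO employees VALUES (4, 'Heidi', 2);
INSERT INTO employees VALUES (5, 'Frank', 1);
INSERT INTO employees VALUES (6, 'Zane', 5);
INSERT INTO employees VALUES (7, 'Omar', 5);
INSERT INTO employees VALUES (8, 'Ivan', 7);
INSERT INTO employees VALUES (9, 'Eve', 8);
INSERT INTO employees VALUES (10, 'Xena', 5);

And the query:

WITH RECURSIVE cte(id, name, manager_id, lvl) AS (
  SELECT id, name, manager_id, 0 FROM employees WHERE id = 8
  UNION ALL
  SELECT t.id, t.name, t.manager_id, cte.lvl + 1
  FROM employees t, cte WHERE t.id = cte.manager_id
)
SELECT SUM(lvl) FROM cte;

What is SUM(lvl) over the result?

6

Base: id=8 (Ivan), manager_id=7, lvl 0.
Iteration 1: join on id=7 -> Omar (id 7, manager_id=5, lvl 1).
Iteration 2: join on id=5 -> Frank (id 5, manager_id=1, lvl 2).
Iteration 3: join on id=1 -> Sara (id 1, manager_id=NULL, lvl 3).
Iteration 4: manager_id is NULL; no match; recursion stops.
SUM(lvl) = 0 + 1 + 2 + 3 = 6.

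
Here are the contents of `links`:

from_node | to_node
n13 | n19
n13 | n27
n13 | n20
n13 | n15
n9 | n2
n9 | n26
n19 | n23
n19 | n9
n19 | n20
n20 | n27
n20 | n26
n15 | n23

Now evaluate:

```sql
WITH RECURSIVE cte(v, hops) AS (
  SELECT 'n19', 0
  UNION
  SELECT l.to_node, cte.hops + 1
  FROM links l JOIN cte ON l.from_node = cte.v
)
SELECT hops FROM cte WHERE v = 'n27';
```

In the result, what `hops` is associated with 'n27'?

Base: (n19, hops=0).
Iteration 1: edges from {n19} -> (n20, hops=1), (n23, hops=1), (n9, hops=1).
Iteration 2: edges from {n20,n23,n9} -> (n2, hops=2), (n26, hops=2), (n27, hops=2). [UNION drops 1 duplicate row(s)]
Iteration 3: no outgoing edges from {n2,n26,n27}; recursion stops.

2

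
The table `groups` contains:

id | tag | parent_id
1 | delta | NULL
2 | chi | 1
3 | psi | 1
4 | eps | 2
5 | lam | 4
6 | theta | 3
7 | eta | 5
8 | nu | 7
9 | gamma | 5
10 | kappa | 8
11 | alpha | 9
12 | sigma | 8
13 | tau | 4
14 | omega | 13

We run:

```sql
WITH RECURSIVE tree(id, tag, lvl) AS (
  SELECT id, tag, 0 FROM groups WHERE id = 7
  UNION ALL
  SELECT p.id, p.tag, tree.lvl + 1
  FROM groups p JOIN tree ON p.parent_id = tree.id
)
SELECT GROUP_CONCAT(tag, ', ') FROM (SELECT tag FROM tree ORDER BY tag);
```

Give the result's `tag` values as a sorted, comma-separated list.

eta, kappa, nu, sigma

Base: id=7 (eta) at lvl 0.
Iteration 1: rows with parent_id in {7} -> nu (id 8, lvl 1).
Iteration 2: rows with parent_id in {8} -> kappa (id 10, lvl 2), sigma (id 12, lvl 2).
Iteration 3: no rows with parent_id in {10,12}; recursion stops.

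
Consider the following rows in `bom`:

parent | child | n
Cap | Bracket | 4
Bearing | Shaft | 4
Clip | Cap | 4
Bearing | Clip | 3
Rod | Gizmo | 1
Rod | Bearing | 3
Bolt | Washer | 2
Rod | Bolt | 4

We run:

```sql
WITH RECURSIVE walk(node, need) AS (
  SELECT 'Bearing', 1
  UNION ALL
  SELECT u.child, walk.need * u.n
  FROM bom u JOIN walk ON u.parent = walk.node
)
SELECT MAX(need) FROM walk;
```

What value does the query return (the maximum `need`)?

48

Base: (Bearing, need=1).
Iteration 1: components of {Bearing} -> Clip = 1*3 = 3, Shaft = 1*4 = 4.
Iteration 2: components of {Clip,Shaft} -> Cap = 3*4 = 12.
Iteration 3: components of {Cap} -> Bracket = 12*4 = 48.
Iteration 4: no further components; recursion stops.
need values: 1, 3, 4, 12, 48; the maximum is 48.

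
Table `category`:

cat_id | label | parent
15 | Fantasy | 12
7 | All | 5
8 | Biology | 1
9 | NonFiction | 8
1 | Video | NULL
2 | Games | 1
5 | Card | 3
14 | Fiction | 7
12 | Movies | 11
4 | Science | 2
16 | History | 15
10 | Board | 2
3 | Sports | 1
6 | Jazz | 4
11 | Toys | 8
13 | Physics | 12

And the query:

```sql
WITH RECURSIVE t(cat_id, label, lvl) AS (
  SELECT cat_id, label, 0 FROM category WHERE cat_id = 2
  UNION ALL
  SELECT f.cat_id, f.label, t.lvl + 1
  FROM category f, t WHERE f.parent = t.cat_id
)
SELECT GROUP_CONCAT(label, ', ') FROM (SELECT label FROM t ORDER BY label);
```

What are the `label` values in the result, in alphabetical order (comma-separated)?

Base: cat_id=2 (Games) at lvl 0.
Iteration 1: rows with parent in {2} -> Science (id 4, lvl 1), Board (id 10, lvl 1).
Iteration 2: rows with parent in {4,10} -> Jazz (id 6, lvl 2).
Iteration 3: no rows with parent in {6}; recursion stops.

Board, Games, Jazz, Science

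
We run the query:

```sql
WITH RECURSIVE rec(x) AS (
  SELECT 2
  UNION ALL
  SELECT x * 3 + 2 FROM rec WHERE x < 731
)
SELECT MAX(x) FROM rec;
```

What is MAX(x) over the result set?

2186

Base: x=2.
Iteration 1: 2 < 731 holds -> x = 2 * 3 + 2 = 8.
Iteration 2: 8 < 731 holds -> x = 8 * 3 + 2 = 26.
Iteration 3: 26 < 731 holds -> x = 26 * 3 + 2 = 80.
Iteration 4: 80 < 731 holds -> x = 80 * 3 + 2 = 242.
Iteration 5: 242 < 731 holds -> x = 242 * 3 + 2 = 728.
Iteration 6: 728 < 731 holds -> x = 728 * 3 + 2 = 2186.
Iteration 7: 2186 < 731 fails; recursion stops.
x values: 2, 8, 26, 80, 242, 728, 2186; the maximum is 2186.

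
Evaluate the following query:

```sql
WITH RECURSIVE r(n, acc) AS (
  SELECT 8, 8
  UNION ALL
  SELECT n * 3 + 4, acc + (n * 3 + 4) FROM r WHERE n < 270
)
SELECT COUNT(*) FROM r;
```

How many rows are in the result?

Base: n=8, acc=8.
Iteration 1: 8 < 270 holds -> n = 8 * 3 + 4 = 28, acc = 8 + 28 = 36.
Iteration 2: 28 < 270 holds -> n = 28 * 3 + 4 = 88, acc = 36 + 88 = 124.
Iteration 3: 88 < 270 holds -> n = 88 * 3 + 4 = 268, acc = 124 + 268 = 392.
Iteration 4: 268 < 270 holds -> n = 268 * 3 + 4 = 808, acc = 392 + 808 = 1200.
Iteration 5: 808 < 270 fails; recursion stops.
Total rows emitted: 5.

5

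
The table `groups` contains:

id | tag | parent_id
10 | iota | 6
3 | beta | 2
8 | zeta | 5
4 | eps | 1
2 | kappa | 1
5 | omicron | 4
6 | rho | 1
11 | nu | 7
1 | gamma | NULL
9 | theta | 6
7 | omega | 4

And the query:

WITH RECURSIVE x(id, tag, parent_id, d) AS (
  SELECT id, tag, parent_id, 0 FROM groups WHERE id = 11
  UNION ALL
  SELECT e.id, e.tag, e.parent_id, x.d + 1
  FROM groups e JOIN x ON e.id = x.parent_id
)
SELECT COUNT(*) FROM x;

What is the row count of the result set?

Base: id=11 (nu), parent_id=7, d 0.
Iteration 1: join on id=7 -> omega (id 7, parent_id=4, d 1).
Iteration 2: join on id=4 -> eps (id 4, parent_id=1, d 2).
Iteration 3: join on id=1 -> gamma (id 1, parent_id=NULL, d 3).
Iteration 4: parent_id is NULL; no match; recursion stops.
Total rows emitted: 4.

4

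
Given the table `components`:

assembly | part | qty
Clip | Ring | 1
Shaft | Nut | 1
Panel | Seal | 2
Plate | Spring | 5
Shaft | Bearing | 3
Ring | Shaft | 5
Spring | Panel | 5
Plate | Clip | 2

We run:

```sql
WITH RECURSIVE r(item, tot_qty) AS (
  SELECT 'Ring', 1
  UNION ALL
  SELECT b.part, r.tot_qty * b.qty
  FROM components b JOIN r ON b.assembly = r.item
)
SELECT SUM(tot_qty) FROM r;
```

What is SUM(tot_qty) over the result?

Base: (Ring, tot_qty=1).
Iteration 1: components of {Ring} -> Shaft = 1*5 = 5.
Iteration 2: components of {Shaft} -> Bearing = 5*3 = 15, Nut = 5*1 = 5.
Iteration 3: no further components; recursion stops.
SUM(tot_qty) = 1 + 5 + 15 + 5 = 26.

26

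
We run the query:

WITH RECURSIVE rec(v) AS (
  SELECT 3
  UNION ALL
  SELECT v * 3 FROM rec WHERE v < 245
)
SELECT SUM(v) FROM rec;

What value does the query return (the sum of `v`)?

1092

Base: v=3.
Iteration 1: 3 < 245 holds -> v = 3 * 3 = 9.
Iteration 2: 9 < 245 holds -> v = 9 * 3 = 27.
Iteration 3: 27 < 245 holds -> v = 27 * 3 = 81.
Iteration 4: 81 < 245 holds -> v = 81 * 3 = 243.
Iteration 5: 243 < 245 holds -> v = 243 * 3 = 729.
Iteration 6: 729 < 245 fails; recursion stops.
SUM(v) = 3 + 9 + 27 + 81 + 243 + 729 = 1092.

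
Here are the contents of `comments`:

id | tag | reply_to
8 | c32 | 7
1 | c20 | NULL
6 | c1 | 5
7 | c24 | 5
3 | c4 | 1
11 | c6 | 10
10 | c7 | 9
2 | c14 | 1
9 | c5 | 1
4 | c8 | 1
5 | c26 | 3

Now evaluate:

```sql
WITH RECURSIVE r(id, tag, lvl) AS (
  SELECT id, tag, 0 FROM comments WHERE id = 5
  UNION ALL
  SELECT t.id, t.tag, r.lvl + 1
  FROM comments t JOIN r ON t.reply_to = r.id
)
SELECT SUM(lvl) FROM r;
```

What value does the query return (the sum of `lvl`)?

Base: id=5 (c26) at lvl 0.
Iteration 1: rows with reply_to in {5} -> c1 (id 6, lvl 1), c24 (id 7, lvl 1).
Iteration 2: rows with reply_to in {6,7} -> c32 (id 8, lvl 2).
Iteration 3: no rows with reply_to in {8}; recursion stops.
SUM(lvl) = 0 + 1 + 1 + 2 = 4.

4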